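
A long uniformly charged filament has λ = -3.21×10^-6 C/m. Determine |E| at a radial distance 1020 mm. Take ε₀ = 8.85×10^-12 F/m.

By cylindrical symmetry E is radial; use a coaxial Gaussian cylinder of radius 1020 mm and length L.
Q_enc = λL, so λ_enc = -3.21×10^-6 C/m.
Since E is radial and uniform over the curved surface, Φ = E·2πrL = Q_enc/ε₀ = λ_enc L/ε₀.
E = |λ_enc|/(2πε₀r) = (3.21×10^-6)/(2π·8.85×10^-12·1.02) = 5.66e4 N/C.

|E| ≈ 5.66×10^4 N/C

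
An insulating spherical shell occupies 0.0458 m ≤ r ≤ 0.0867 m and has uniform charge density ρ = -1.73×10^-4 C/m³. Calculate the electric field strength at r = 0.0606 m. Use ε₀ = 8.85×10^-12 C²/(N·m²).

|E| ≈ 2.24×10^5 N/C

By spherical symmetry E is radial; choose a Gaussian sphere of radius r = 0.0606 m (within the shell material, 0.0458 m < r < 0.0867 m).
Only the shell between 0.0458 m and r is enclosed: Q_enc = ρ·(4π/3)(r³ − a³) = (-1.73e-4)·(4π/3)·((0.0606)³ − (0.0458)³) = -9.165×10^-8 C.
Gauss's law: E·4πr² = Q_enc/ε₀.
E = |Q_enc|/(4πε₀r²) = (9.165e-8)/(4π·8.85×10^-12·(0.0606)²) = 2.24e5 N/C.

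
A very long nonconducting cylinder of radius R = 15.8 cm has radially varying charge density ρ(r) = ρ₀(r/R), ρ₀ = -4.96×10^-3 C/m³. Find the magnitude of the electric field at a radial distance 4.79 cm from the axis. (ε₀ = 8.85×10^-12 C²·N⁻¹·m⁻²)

|E| ≈ 2.71×10^6 N/C

By cylindrical symmetry E is radial; use a coaxial Gaussian cylinder of radius 4.79 cm and length L (r < R).
λ_enc = ∫₀^r ρ(r')·2πr' dr' = (2πρ₀/R)·r^3/3 = -7.226×10^-6 C/m.
Gauss's law: E·2πrL = λ_enc L/ε₀.
E = |λ_enc|/(2πε₀r) = (7.226e-6)/(2π·8.85×10^-12·0.0479) = 2.71×10^6 N/C.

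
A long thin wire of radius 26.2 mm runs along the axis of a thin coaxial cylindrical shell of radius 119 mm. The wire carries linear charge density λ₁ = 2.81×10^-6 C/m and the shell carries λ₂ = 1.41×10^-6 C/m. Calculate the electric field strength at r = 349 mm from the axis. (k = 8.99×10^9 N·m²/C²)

E = 2.17×10^5 V/m

Take a coaxial cylindrical Gaussian surface of radius r = 349 mm and length L (r > 119 mm, enclosing both).
λ_enc = λ₁ + λ₂ = (2.81×10^-6) + (1.41×10^-6) = 4.22×10^-6 C/m.
Gauss's law: E·2πrL = λ_enc L/ε₀.
E = 2k|λ_enc|/r = 2(8.99×10^9)(4.22×10^-6)/(0.349) = 2.17×10^5 N/C.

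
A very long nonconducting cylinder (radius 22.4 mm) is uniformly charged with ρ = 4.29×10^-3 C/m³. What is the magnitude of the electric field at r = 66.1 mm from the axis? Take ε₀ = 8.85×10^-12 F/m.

By cylindrical symmetry E is radial; use a coaxial Gaussian cylinder of radius 66.1 mm and length L (r > 22.4 mm, full cross-section enclosed).
λ_enc = ρ·πR² = (4.29×10^-3)π(0.0224)² = 6.762×10^-6 C/m.
Applying ∮E·dA = Q_enc/ε₀ with the end caps contributing no flux:
E = |λ_enc|/(2πε₀r) = (6.762×10^-6)/(2π·8.85×10^-12·0.0661) = 1.84×10^6 N/C.

1.84×10^6 N/C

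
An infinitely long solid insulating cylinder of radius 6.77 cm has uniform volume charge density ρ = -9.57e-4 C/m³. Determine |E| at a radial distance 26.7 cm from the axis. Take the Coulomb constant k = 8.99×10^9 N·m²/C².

Choose a coaxial cylinder of radius r = 26.7 cm (arbitrary length L) as the Gaussian surface (r > 6.77 cm, full cross-section enclosed).
λ_enc = ρ·πR² = (-9.57×10^-4)π(0.0677)² = -1.378×10^-5 C/m.
Since E is radial and uniform over the curved surface, Φ = E·2πrL = Q_enc/ε₀ = λ_enc L/ε₀.
E = 2k|λ_enc|/r = 2(8.99×10^9)(1.378×10^-5)/(0.267) = 9.28×10^5 N/C.

E ≈ 9.28×10^5 V/m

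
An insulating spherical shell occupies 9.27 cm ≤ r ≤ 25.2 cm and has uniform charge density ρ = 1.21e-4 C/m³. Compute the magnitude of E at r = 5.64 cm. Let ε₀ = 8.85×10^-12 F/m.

Use a concentric Gaussian sphere at r = 5.64 cm (r < 9.27 cm, inside the empty cavity).
Q_enc = 0 (all charge lies at larger r); Gauss's law gives E = 0.

E = 0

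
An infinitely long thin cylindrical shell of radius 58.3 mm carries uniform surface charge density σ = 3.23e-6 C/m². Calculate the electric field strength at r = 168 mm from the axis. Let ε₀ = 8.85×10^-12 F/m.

E ≈ 1.27e5 N/C

Choose a coaxial cylinder of radius r = 168 mm (arbitrary length L) as the Gaussian surface (r > 58.3 mm).
The whole shell is enclosed: λ_enc = σ·2πR = (3.23×10^-6)·2π·(0.0583) = 1.183×10^-6 C/m.
Gauss's law: E·2πrL = λ_enc L/ε₀.
E = |λ_enc|/(2πε₀r) = (1.183e-6)/(2π·8.85×10^-12·0.168) = 1.27×10^5 N/C.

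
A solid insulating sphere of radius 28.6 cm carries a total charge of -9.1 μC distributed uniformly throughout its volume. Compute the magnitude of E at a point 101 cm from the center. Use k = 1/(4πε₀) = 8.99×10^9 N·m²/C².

Take a concentric spherical Gaussian surface of radius r = 101 cm (r > R, so the entire charge is enclosed).
Q_enc = -9.1 μC = -9.10×10^-6 C.
Gauss's law: E·4πr² = Q_enc/ε₀.
E = k|Q_enc|/r² = (8.99×10^9)(9.10e-6)/(1.01)² = 8.02e4 N/C.

E ≈ 8.02×10^4 N/C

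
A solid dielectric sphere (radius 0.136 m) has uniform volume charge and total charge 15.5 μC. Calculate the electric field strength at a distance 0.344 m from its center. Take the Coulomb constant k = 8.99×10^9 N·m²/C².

1.18×10^6 V/m

By spherical symmetry E is radial; choose a Gaussian sphere of radius r = 0.344 m (r > R, so the entire charge is enclosed).
Q_enc = 15.5 μC = 1.55e-5 C.
Applying ∮E·dA = Q_enc/ε₀ with Φ = E(4πr²):
E = k|Q_enc|/r² = (8.99×10^9)(1.55×10^-5)/(0.344)² = 1.18e6 N/C.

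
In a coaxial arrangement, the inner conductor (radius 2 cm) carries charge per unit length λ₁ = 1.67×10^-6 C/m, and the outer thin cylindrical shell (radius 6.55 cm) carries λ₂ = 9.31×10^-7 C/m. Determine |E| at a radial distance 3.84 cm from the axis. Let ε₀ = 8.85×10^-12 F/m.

|E| = 7.82×10^5 N/C

By cylindrical symmetry E is radial; use a coaxial Gaussian cylinder of radius 3.84 cm and length L (between the conductors, 2 cm < r < 6.55 cm).
The shell at 6.55 cm lies outside the Gaussian surface, so λ_enc = λ₁ = 1.67e-6 C/m.
By Gauss's law (flux through the curved wall only), E·2πrL = λ_enc L/ε₀.
E = |λ_enc|/(2πε₀r) = (1.67e-6)/(2π·8.85×10^-12·0.0384) = 7.82×10^5 N/C.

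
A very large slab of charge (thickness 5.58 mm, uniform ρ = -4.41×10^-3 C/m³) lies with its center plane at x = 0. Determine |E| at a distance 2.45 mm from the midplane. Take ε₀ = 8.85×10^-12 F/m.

E ≈ 1.22×10^6 V/m

By symmetry E is perpendicular to the slab. A Gaussian pillbox from −2.45 mm to +2.45 mm (face area A) lies entirely within the slab.
Q_enc = ρ·(2x)·A and flux = 2EA, so 2EA = 2ρxA/ε₀ ⇒ E = |ρ|x/ε₀.
E = (4.41e-3)(0.00245)/(8.85×10^-12) = 1.22×10^6 N/C.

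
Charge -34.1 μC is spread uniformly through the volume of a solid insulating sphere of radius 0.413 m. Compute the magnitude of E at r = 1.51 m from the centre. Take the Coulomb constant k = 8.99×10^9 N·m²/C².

1.34×10^5 N/C

By spherical symmetry E is radial; choose a Gaussian sphere of radius r = 1.51 m (r > R, so the entire charge is enclosed).
Q_enc = -34.1 μC = -3.41×10^-5 C.
Gauss's law: E·4πr² = Q_enc/ε₀.
E = k|Q_enc|/r² = (8.99×10^9)(3.41×10^-5)/(1.51)² = 1.34e5 N/C.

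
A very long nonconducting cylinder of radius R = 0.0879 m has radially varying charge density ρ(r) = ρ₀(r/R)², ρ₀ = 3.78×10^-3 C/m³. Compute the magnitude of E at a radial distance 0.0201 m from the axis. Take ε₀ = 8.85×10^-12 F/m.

Choose a coaxial cylinder of radius r = 0.0201 m (arbitrary length L) as the Gaussian surface (r < R).
λ_enc = ∫₀^r ρ(r')·2πr' dr' = (2πρ₀/R²)·r^4/4 = 1.254×10^-7 C/m.
Applying ∮E·dA = Q_enc/ε₀ with the end caps contributing no flux:
E = |λ_enc|/(2πε₀r) = (1.254×10^-7)/(2π·8.85×10^-12·0.0201) = 1.12e5 N/C.

E ≈ 1.12×10^5 V/m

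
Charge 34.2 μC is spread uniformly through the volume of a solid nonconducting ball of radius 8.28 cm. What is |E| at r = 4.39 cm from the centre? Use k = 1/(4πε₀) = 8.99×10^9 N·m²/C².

By spherical symmetry E is radial; choose a Gaussian sphere of radius r = 4.39 cm (r < R).
For a uniform sphere the enclosed fraction is (r/R)³, so Q_enc = (34.2 μC)(0.0439/0.0828)³ = 5.097×10^-6 C.
Since E is radial and uniform over the Gaussian sphere, Φ = E·4πr² = Q_enc/ε₀.
E = k|Q_enc|/r² = (8.99×10^9)(5.097×10^-6)/(0.0439)² = 2.38e7 N/C.

E = 2.38e7 N/C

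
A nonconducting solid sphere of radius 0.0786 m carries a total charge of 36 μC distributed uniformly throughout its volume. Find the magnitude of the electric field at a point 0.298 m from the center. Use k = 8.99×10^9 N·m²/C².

Symmetry ⇒ E = E(r) r̂. Gaussian sphere of radius r = 0.298 m (r > R, so the entire charge is enclosed).
Q_enc = 36 μC = 3.60e-5 C.
Gauss's law: E·4πr² = Q_enc/ε₀.
E = k|Q_enc|/r² = (8.99×10^9)(3.60×10^-5)/(0.298)² = 3.64e6 N/C.

|E| = 3.64×10^6 N/C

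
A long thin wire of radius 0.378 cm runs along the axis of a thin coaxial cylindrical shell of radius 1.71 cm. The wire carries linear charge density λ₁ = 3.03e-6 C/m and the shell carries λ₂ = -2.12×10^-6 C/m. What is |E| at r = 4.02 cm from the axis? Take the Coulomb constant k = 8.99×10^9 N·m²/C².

E ≈ 4.07×10^5 N/C

By cylindrical symmetry E is radial; use a coaxial Gaussian cylinder of radius 4.02 cm and length L (r > 1.71 cm, enclosing both).
λ_enc = λ₁ + λ₂ = (3.03×10^-6) + (-2.12e-6) = 9.10×10^-7 C/m.
Gauss's law: E·2πrL = λ_enc L/ε₀.
E = 2k|λ_enc|/r = 2(8.99×10^9)(9.10e-7)/(0.0402) = 4.07×10^5 N/C.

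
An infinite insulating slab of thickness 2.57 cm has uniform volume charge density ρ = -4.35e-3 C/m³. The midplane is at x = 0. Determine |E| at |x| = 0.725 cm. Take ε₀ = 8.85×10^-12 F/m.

By symmetry E is perpendicular to the slab. A Gaussian pillbox from −0.725 cm to +0.725 cm (face area A) lies entirely within the slab.
Q_enc = ρ·(2x)·A and flux = 2EA, so 2EA = 2ρxA/ε₀ ⇒ E = |ρ|x/ε₀.
E = (4.35e-3)(0.00725)/(8.85×10^-12) = 3.56×10^6 N/C.

E ≈ 3.56×10^6 V/m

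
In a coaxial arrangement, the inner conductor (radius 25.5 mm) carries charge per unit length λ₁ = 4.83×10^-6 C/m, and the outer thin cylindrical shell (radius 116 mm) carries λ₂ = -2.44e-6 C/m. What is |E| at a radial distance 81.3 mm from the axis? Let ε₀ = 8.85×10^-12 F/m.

|E| = 1.07×10^6 V/m

By cylindrical symmetry E is radial; use a coaxial Gaussian cylinder of radius 81.3 mm and length L (between the conductors, 25.5 mm < r < 116 mm).
The shell at 116 mm lies outside the Gaussian surface, so λ_enc = λ₁ = 4.83e-6 C/m.
By Gauss's law (flux through the curved wall only), E·2πrL = λ_enc L/ε₀.
E = |λ_enc|/(2πε₀r) = (4.83×10^-6)/(2π·8.85×10^-12·0.0813) = 1.07×10^6 N/C.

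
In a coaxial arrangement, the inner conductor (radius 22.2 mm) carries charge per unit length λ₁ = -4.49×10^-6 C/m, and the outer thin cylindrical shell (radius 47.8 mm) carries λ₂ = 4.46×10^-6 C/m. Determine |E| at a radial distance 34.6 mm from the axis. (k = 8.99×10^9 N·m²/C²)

|E| = 2.33e6 V/m

Take a coaxial cylindrical Gaussian surface of radius r = 34.6 mm and length L (between the conductors, 22.2 mm < r < 47.8 mm).
Only the inner wire is enclosed; the outer shell contributes nothing inside itself. λ_enc = λ₁ = -4.49×10^-6 C/m.
Since E is radial and uniform over the curved surface, Φ = E·2πrL = Q_enc/ε₀ = λ_enc L/ε₀.
E = 2k|λ_enc|/r = 2(8.99×10^9)(4.49e-6)/(0.0346) = 2.33×10^6 N/C.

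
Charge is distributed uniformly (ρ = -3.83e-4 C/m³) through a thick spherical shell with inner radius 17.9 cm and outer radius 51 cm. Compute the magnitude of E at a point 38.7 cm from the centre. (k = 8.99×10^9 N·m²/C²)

Take a concentric spherical Gaussian surface of radius r = 38.7 cm (within the shell material, 17.9 cm < r < 51 cm).
Only the shell between 17.9 cm and r is enclosed: Q_enc = ρ·(4π/3)(r³ − a³) = (-3.83×10^-4)·(4π/3)·((0.387)³ − (0.179)³) = -8.379×10^-5 C.
Gauss's law: E·4πr² = Q_enc/ε₀.
E = k|Q_enc|/r² = (8.99×10^9)(8.379e-5)/(0.387)² = 5.03×10^6 N/C.

|E| ≈ 5.03e6 N/C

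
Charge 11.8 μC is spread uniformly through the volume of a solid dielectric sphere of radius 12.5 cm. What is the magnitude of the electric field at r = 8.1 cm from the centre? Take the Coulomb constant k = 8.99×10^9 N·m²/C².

By spherical symmetry E is radial; choose a Gaussian sphere of radius r = 8.1 cm (r < R).
For a uniform sphere the enclosed fraction is (r/R)³, so Q_enc = (11.8 μC)(0.081/0.125)³ = 3.211×10^-6 C.
Since E is radial and uniform over the Gaussian sphere, Φ = E·4πr² = Q_enc/ε₀.
E = k|Q_enc|/r² = (8.99×10^9)(3.211×10^-6)/(0.081)² = 4.40×10^6 N/C.

4.40×10^6 N/C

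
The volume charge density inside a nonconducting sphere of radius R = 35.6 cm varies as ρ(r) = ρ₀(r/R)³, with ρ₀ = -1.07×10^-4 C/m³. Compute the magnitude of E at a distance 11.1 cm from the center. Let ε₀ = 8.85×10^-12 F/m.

By spherical symmetry E is radial; choose a Gaussian sphere of radius r = 11.1 cm (r < R).
Q_enc = ∫₀^r ρ(r')·4πr'² dr' = (4πρ₀/R³) ∫₀^r r'^5 dr' = 4πρ₀ r^6/(6·R³) = -9.29×10^-9 C.
By Gauss's law, ∮E·dA = E·4πr² = Q_enc/ε₀.
E = |Q_enc|/(4πε₀r²) = (9.29e-9)/(4π·8.85×10^-12·(0.111)²) = 6.78e3 N/C.

6.78×10^3 N/C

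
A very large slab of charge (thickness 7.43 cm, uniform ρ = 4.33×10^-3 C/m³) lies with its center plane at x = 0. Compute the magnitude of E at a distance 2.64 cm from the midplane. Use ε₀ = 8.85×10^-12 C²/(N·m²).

1.29e7 N/C

By symmetry E is perpendicular to the slab. A Gaussian pillbox from −2.64 cm to +2.64 cm (face area A) lies entirely within the slab.
Q_enc = ρ·(2x)·A and flux = 2EA, so 2EA = 2ρxA/ε₀ ⇒ E = |ρ|x/ε₀.
E = (4.33e-3)(0.0264)/(8.85×10^-12) = 1.29×10^7 N/C.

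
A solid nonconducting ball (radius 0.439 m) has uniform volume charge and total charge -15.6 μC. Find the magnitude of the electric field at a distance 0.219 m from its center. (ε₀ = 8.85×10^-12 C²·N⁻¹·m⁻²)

|E| = 3.63×10^5 N/C

Take a concentric spherical Gaussian surface of radius r = 0.219 m (r < R).
Only the charge within r is enclosed: Q_enc = Q·(r/R)³ = (-15.6 μC)·(0.219 m/0.439 m)³ = -1.937e-6 C.
Gauss's law: E·4πr² = Q_enc/ε₀.
E = |Q_enc|/(4πε₀r²) = (1.937×10^-6)/(4π·8.85×10^-12·(0.219)²) = 3.63×10^5 N/C.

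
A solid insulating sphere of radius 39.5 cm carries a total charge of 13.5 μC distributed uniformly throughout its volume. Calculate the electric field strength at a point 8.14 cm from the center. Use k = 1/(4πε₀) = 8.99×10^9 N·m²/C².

|E| ≈ 1.60×10^5 V/m

Use a concentric Gaussian sphere at r = 8.14 cm (r < R).
Only the charge within r is enclosed: Q_enc = Q·(r/R)³ = (13.5 μC)·(8.14 cm/39.5 cm)³ = 1.181×10^-7 C.
Gauss's law: E·4πr² = Q_enc/ε₀.
E = k|Q_enc|/r² = (8.99×10^9)(1.181×10^-7)/(0.0814)² = 1.60×10^5 N/C.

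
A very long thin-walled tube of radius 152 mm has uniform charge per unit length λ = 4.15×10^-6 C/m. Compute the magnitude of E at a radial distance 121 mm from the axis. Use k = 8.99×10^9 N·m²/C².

Coaxial Gaussian cylinder, radius r = 121 mm, length L (r < 152 mm, inside the shell).
No charge is enclosed, so Gauss's law gives E·2πrL = 0 ⇒ E = 0.

|E| = 0 N/C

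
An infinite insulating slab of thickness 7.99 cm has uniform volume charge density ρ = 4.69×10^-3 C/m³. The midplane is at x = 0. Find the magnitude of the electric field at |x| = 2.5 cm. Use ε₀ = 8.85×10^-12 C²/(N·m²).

By symmetry E is perpendicular to the slab. A Gaussian pillbox from −2.5 cm to +2.5 cm (face area A) lies entirely within the slab.
Q_enc = ρ·(2x)·A and flux = 2EA, so 2EA = 2ρxA/ε₀ ⇒ E = |ρ|x/ε₀.
E = (4.69e-3)(0.025)/(8.85×10^-12) = 1.32×10^7 N/C.

1.32×10^7 N/C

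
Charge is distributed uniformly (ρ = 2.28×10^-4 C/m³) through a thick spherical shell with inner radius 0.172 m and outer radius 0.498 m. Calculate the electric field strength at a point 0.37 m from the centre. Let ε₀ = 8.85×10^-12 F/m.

|E| ≈ 2.86×10^6 V/m

By spherical symmetry E is radial; choose a Gaussian sphere of radius r = 0.37 m (within the shell material, 0.172 m < r < 0.498 m).
Enclosed charge is the volume from a to r: Q_enc = (4π/3)ρ(r³ − a³) = 4.352×10^-5 C.
Since E is radial and uniform over the Gaussian sphere, Φ = E·4πr² = Q_enc/ε₀.
E = |Q_enc|/(4πε₀r²) = (4.352×10^-5)/(4π·8.85×10^-12·(0.37)²) = 2.86e6 N/C.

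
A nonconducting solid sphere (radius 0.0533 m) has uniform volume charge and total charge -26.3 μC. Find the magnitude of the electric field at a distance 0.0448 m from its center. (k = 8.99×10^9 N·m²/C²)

Symmetry ⇒ E = E(r) r̂. Gaussian sphere of radius r = 0.0448 m (r < R).
For a uniform sphere the enclosed fraction is (r/R)³, so Q_enc = (-26.3 μC)(0.0448/0.0533)³ = -1.562×10^-5 C.
Gauss's law: E·4πr² = Q_enc/ε₀.
E = k|Q_enc|/r² = (8.99×10^9)(1.562e-5)/(0.0448)² = 7.00×10^7 N/C.

E = 7.00e7 V/m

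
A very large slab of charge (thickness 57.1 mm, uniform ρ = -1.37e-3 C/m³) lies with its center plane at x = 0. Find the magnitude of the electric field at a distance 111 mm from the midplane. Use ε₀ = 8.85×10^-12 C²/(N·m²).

The point |x| = 111 mm lies outside the slab (half-thickness 0.02855 m). A symmetric pillbox spanning the full slab encloses Q_enc = ρ·d·A.
Flux = 2EA ⇒ E = |ρ|d/(2ε₀), independent of distance outside.
E = (1.37×10^-3)(0.0571)/(2·8.85×10^-12) = 4.42×10^6 N/C.

|E| ≈ 4.42×10^6 N/C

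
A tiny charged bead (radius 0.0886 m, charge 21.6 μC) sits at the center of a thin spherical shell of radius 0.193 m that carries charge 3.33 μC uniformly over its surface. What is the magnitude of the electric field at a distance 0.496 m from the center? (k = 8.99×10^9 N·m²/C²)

Take a concentric spherical Gaussian surface of radius r = 0.496 m (r > 0.193 m, enclosing both).
Q_enc = (21.6 μC) + (3.33 μC) = 2.493e-5 C.
By Gauss's law, ∮E·dA = E·4πr² = Q_enc/ε₀.
E = k|Q_enc|/r² = (8.99×10^9)(2.493×10^-5)/(0.496)² = 9.11×10^5 N/C.

9.11×10^5 N/C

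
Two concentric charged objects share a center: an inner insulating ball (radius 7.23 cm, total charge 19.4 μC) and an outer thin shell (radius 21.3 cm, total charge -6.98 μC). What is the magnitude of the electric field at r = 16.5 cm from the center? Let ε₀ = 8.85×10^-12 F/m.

Symmetry ⇒ E = E(r) r̂. Gaussian sphere of radius r = 16.5 cm (between the bodies, 7.23 cm < r < 21.3 cm).
The shell at 21.3 cm lies outside the Gaussian surface, so Q_enc = 19.4 μC = 1.94×10^-5 C.
Since E is radial and uniform over the Gaussian sphere, Φ = E·4πr² = Q_enc/ε₀.
E = |Q_enc|/(4πε₀r²) = (1.94×10^-5)/(4π·8.85×10^-12·(0.165)²) = 6.41×10^6 N/C.

|E| = 6.41×10^6 N/C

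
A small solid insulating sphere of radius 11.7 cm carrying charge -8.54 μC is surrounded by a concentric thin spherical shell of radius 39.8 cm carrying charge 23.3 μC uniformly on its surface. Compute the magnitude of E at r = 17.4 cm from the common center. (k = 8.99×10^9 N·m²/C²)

E = 2.54e6 N/C

By spherical symmetry E is radial; choose a Gaussian sphere of radius r = 17.4 cm (between the bodies, 11.7 cm < r < 39.8 cm).
The shell at 39.8 cm lies outside the Gaussian surface, so Q_enc = -8.54 μC = -8.54e-6 C.
Applying ∮E·dA = Q_enc/ε₀ with Φ = E(4πr²):
E = k|Q_enc|/r² = (8.99×10^9)(8.54×10^-6)/(0.174)² = 2.54×10^6 N/C.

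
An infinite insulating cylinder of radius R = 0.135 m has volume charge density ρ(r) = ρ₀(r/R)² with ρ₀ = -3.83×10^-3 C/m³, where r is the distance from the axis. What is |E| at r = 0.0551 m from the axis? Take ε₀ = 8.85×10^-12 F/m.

By cylindrical symmetry E is radial; use a coaxial Gaussian cylinder of radius 0.0551 m and length L (r < R).
Integrating ρ over the cross-section to radius r: λ_enc = (2πρ₀/R²) ∫₀^r r'^3 dr' = 2πρ₀ r^4/(4·R²) = -3.043×10^-6 C/m.
Since E is radial and uniform over the curved surface, Φ = E·2πrL = Q_enc/ε₀ = λ_enc L/ε₀.
E = |λ_enc|/(2πε₀r) = (3.043×10^-6)/(2π·8.85×10^-12·0.0551) = 9.93×10^5 N/C.

E ≈ 9.93×10^5 N/C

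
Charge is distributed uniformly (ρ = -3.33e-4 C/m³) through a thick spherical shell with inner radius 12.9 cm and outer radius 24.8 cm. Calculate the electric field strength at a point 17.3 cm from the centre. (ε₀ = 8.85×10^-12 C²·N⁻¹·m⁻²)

Symmetry ⇒ E = E(r) r̂. Gaussian sphere of radius r = 17.3 cm (within the shell material, 12.9 cm < r < 24.8 cm).
Enclosed charge is the volume from a to r: Q_enc = (4π/3)ρ(r³ − a³) = -4.228e-6 C.
Gauss's law: E·4πr² = Q_enc/ε₀.
E = |Q_enc|/(4πε₀r²) = (4.228×10^-6)/(4π·8.85×10^-12·(0.173)²) = 1.27e6 N/C.

E ≈ 1.27×10^6 N/C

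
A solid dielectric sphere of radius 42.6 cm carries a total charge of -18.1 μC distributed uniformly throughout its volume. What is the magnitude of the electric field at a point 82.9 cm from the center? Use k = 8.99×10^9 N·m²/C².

|E| ≈ 2.37×10^5 N/C

Use a concentric Gaussian sphere at r = 82.9 cm (r > R, so the entire charge is enclosed).
Q_enc = -18.1 μC = -1.81×10^-5 C.
Applying ∮E·dA = Q_enc/ε₀ with Φ = E(4πr²):
E = k|Q_enc|/r² = (8.99×10^9)(1.81×10^-5)/(0.829)² = 2.37×10^5 N/C.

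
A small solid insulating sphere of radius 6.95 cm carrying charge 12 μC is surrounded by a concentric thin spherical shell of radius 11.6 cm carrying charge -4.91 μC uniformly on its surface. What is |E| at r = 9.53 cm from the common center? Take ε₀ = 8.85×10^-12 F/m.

E = 1.19×10^7 N/C

By spherical symmetry E is radial; choose a Gaussian sphere of radius r = 9.53 cm (between the bodies, 6.95 cm < r < 11.6 cm).
Only the inner charge is enclosed; the outer shell contributes nothing inside itself. Q_enc = 12 μC = 1.20e-5 C.
Since E is radial and uniform over the Gaussian sphere, Φ = E·4πr² = Q_enc/ε₀.
E = |Q_enc|/(4πε₀r²) = (1.20e-5)/(4π·8.85×10^-12·(0.0953)²) = 1.19×10^7 N/C.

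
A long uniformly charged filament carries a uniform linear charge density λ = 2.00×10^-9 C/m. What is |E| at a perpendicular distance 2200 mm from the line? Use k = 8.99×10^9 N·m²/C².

Choose a coaxial cylinder of radius r = 2200 mm (arbitrary length L) as the Gaussian surface.
Q_enc = λL, so λ_enc = 2.00e-9 C/m.
Since E is radial and uniform over the curved surface, Φ = E·2πrL = Q_enc/ε₀ = λ_enc L/ε₀.
E = 2k|λ_enc|/r = 2(8.99×10^9)(2.00×10^-9)/(2.2) = 16.3 N/C.

|E| ≈ 16.3 N/C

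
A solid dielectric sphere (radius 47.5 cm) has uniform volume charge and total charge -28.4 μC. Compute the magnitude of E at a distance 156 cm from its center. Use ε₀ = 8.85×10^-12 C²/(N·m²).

1.05e5 N/C

Symmetry ⇒ E = E(r) r̂. Gaussian sphere of radius r = 156 cm (r > R, so the entire charge is enclosed).
Q_enc = -28.4 μC = -2.84e-5 C.
Applying ∮E·dA = Q_enc/ε₀ with Φ = E(4πr²):
E = |Q_enc|/(4πε₀r²) = (2.84e-5)/(4π·8.85×10^-12·(1.56)²) = 1.05e5 N/C.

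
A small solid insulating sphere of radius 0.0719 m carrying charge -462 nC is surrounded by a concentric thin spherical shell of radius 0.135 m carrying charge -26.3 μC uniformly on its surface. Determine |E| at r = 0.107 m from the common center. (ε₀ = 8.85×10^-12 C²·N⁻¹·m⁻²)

Symmetry ⇒ E = E(r) r̂. Gaussian sphere of radius r = 0.107 m (between the bodies, 0.0719 m < r < 0.135 m).
The shell at 0.135 m lies outside the Gaussian surface, so Q_enc = -462 nC = -4.62×10^-7 C.
Applying ∮E·dA = Q_enc/ε₀ with Φ = E(4πr²):
E = |Q_enc|/(4πε₀r²) = (4.62e-7)/(4π·8.85×10^-12·(0.107)²) = 3.63×10^5 N/C.

E = 3.63×10^5 V/m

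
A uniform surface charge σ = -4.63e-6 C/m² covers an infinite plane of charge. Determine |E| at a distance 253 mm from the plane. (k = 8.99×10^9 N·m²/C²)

E = 2.62×10^5 V/m

By planar symmetry E is perpendicular to the sheet and uniform; use a Gaussian pillbox with flat faces of area A on each side of the sheet.
Flux Φ = 2EA and Q_enc = σA, so 2EA = σA/ε₀ ⇒ E = |σ|/(2ε₀), independent of distance.
E = 2πk|σ| = 2π(8.99×10^9)(4.63×10^-6) = 2.62e5 N/C.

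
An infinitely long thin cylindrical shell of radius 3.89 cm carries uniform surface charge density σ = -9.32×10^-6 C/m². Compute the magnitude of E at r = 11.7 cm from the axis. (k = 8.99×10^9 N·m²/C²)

Coaxial Gaussian cylinder, radius r = 11.7 cm, length L (r > 3.89 cm).
The whole shell is enclosed: λ_enc = σ·2πR = (-9.32×10^-6)·2π·(0.0389) = -2.278e-6 C/m.
Gauss's law: E·2πrL = λ_enc L/ε₀.
E = 2k|λ_enc|/r = 2(8.99×10^9)(2.278×10^-6)/(0.117) = 3.50×10^5 N/C.

E = 3.50×10^5 N/C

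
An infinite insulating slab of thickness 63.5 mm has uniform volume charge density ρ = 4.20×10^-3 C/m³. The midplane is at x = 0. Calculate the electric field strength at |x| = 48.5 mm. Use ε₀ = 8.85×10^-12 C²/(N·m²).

The point |x| = 48.5 mm lies outside the slab (half-thickness 0.03175 m). A symmetric pillbox spanning the full slab encloses Q_enc = ρ·d·A.
Flux = 2EA ⇒ E = |ρ|d/(2ε₀), independent of distance outside.
E = (4.20×10^-3)(0.0635)/(2·8.85×10^-12) = 1.51e7 N/C.

E ≈ 1.51×10^7 N/C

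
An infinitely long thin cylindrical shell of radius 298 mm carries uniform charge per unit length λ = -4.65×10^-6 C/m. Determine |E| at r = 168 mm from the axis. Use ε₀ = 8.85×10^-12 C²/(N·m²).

E = 0 (no enclosed charge)

By cylindrical symmetry E is radial; use a coaxial Gaussian cylinder of radius 168 mm and length L (r < 298 mm, inside the shell).
No charge is enclosed, so Gauss's law gives E·2πrL = 0 ⇒ E = 0.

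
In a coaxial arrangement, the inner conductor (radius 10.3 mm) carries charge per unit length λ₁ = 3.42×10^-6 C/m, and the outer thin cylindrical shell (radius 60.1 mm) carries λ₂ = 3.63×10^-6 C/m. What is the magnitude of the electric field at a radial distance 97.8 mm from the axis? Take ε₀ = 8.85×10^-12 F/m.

E = 1.30×10^6 N/C

Choose a coaxial cylinder of radius r = 97.8 mm (arbitrary length L) as the Gaussian surface (r > 60.1 mm, enclosing both).
λ_enc = λ₁ + λ₂ = (3.42×10^-6) + (3.63×10^-6) = 7.05e-6 C/m.
Since E is radial and uniform over the curved surface, Φ = E·2πrL = Q_enc/ε₀ = λ_enc L/ε₀.
E = |λ_enc|/(2πε₀r) = (7.05×10^-6)/(2π·8.85×10^-12·0.0978) = 1.30×10^6 N/C.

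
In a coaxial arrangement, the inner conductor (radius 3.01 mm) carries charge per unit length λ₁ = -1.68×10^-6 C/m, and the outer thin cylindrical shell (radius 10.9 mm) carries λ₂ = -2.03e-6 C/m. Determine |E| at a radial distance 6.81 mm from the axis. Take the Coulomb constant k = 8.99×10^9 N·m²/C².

4.44×10^6 N/C

Choose a coaxial cylinder of radius r = 6.81 mm (arbitrary length L) as the Gaussian surface (between the conductors, 3.01 mm < r < 10.9 mm).
Only the inner wire is enclosed; the outer shell contributes nothing inside itself. λ_enc = λ₁ = -1.68e-6 C/m.
Since E is radial and uniform over the curved surface, Φ = E·2πrL = Q_enc/ε₀ = λ_enc L/ε₀.
E = 2k|λ_enc|/r = 2(8.99×10^9)(1.68×10^-6)/(0.00681) = 4.44e6 N/C.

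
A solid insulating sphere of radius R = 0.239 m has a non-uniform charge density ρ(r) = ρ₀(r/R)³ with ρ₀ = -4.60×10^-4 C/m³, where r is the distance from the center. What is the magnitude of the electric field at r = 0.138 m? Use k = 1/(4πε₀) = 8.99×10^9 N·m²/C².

E ≈ 2.30e5 N/C

Symmetry ⇒ E = E(r) r̂. Gaussian sphere of radius r = 0.138 m (r < R).
Integrate the density: Q_enc = 4π ∫₀^r ρ₀(r'/R)^3 r'² dr' = 4πρ₀ r^6/(6·R³) = -4.874×10^-7 C.
Since E is radial and uniform over the Gaussian sphere, Φ = E·4πr² = Q_enc/ε₀.
E = k|Q_enc|/r² = (8.99×10^9)(4.874e-7)/(0.138)² = 2.30×10^5 N/C.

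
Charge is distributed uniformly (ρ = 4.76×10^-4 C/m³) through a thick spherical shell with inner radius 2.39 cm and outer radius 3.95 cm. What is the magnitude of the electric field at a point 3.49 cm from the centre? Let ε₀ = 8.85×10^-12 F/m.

Symmetry ⇒ E = E(r) r̂. Gaussian sphere of radius r = 3.49 cm (within the shell material, 2.39 cm < r < 3.95 cm).
Only the shell between 2.39 cm and r is enclosed: Q_enc = ρ·(4π/3)(r³ − a³) = (4.76e-4)·(4π/3)·((0.0349)³ − (0.0239)³) = 5.754×10^-8 C.
By Gauss's law, ∮E·dA = E·4πr² = Q_enc/ε₀.
E = |Q_enc|/(4πε₀r²) = (5.754×10^-8)/(4π·8.85×10^-12·(0.0349)²) = 4.25e5 N/C.

E = 4.25×10^5 N/C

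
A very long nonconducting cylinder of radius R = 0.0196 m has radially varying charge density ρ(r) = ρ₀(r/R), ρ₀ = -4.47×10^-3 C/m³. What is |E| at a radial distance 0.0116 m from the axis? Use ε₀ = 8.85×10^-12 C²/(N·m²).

E ≈ 1.16e6 N/C

Choose a coaxial cylinder of radius r = 0.0116 m (arbitrary length L) as the Gaussian surface (r < R).
Integrating ρ over the cross-section to radius r: λ_enc = (2πρ₀/R) ∫₀^r r'^2 dr' = 2πρ₀ r^3/(3·R) = -7.456e-7 C/m.
Gauss's law: E·2πrL = λ_enc L/ε₀.
E = |λ_enc|/(2πε₀r) = (7.456×10^-7)/(2π·8.85×10^-12·0.0116) = 1.16e6 N/C.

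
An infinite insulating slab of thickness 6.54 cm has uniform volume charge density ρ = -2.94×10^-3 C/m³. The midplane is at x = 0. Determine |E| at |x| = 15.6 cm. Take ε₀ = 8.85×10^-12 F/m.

1.09e7 N/C

The point |x| = 15.6 cm lies outside the slab (half-thickness 0.0327 m). A symmetric pillbox spanning the full slab encloses Q_enc = ρ·d·A.
Flux = 2EA ⇒ E = |ρ|d/(2ε₀), independent of distance outside.
E = (2.94e-3)(0.0654)/(2·8.85×10^-12) = 1.09e7 N/C.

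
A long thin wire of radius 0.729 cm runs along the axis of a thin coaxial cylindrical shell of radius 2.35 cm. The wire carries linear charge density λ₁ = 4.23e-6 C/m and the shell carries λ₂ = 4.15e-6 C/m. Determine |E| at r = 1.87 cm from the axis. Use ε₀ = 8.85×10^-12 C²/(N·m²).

|E| = 4.07e6 N/C

Coaxial Gaussian cylinder, radius r = 1.87 cm, length L (between the conductors, 0.729 cm < r < 2.35 cm).
Only the inner wire is enclosed; the outer shell contributes nothing inside itself. λ_enc = λ₁ = 4.23e-6 C/m.
By Gauss's law (flux through the curved wall only), E·2πrL = λ_enc L/ε₀.
E = |λ_enc|/(2πε₀r) = (4.23×10^-6)/(2π·8.85×10^-12·0.0187) = 4.07e6 N/C.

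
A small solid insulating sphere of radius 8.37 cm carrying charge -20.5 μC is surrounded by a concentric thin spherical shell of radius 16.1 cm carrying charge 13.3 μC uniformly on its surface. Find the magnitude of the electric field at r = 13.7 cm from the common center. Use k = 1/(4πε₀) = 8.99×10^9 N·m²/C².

|E| = 9.82×10^6 V/m

Symmetry ⇒ E = E(r) r̂. Gaussian sphere of radius r = 13.7 cm (between the bodies, 8.37 cm < r < 16.1 cm).
The shell at 16.1 cm lies outside the Gaussian surface, so Q_enc = -20.5 μC = -2.05e-5 C.
Since E is radial and uniform over the Gaussian sphere, Φ = E·4πr² = Q_enc/ε₀.
E = k|Q_enc|/r² = (8.99×10^9)(2.05e-5)/(0.137)² = 9.82×10^6 N/C.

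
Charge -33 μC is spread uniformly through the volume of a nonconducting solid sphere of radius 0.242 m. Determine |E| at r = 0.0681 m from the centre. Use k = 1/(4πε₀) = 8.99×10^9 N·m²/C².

Take a concentric spherical Gaussian surface of radius r = 0.0681 m (r < R).
Only the charge within r is enclosed: Q_enc = Q·(r/R)³ = (-33 μC)·(0.0681 m/0.242 m)³ = -7.354×10^-7 C.
By Gauss's law, ∮E·dA = E·4πr² = Q_enc/ε₀.
E = k|Q_enc|/r² = (8.99×10^9)(7.354×10^-7)/(0.0681)² = 1.43e6 N/C.

1.43×10^6 N/C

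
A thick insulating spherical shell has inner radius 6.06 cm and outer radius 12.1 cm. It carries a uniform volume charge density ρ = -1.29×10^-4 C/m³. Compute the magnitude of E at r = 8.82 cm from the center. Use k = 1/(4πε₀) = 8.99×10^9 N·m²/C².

Take a concentric spherical Gaussian surface of radius r = 8.82 cm (within the shell material, 6.06 cm < r < 12.1 cm).
Enclosed charge is the volume from a to r: Q_enc = (4π/3)ρ(r³ − a³) = -2.505×10^-7 C.
Since E is radial and uniform over the Gaussian sphere, Φ = E·4πr² = Q_enc/ε₀.
E = k|Q_enc|/r² = (8.99×10^9)(2.505e-7)/(0.0882)² = 2.89e5 N/C.

|E| ≈ 2.89×10^5 N/C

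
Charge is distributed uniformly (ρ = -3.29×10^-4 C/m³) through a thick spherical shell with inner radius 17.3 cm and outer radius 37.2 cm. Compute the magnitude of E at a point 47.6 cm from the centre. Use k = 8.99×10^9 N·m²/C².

Symmetry ⇒ E = E(r) r̂. Gaussian sphere of radius r = 47.6 cm (r > 37.2 cm, enclosing the whole shell).
Q_enc = ρ·(4π/3)(b³ − a³) = (-3.29×10^-4)·(4π/3)·((0.372)³ − (0.173)³) = -6.381×10^-5 C.
By Gauss's law, ∮E·dA = E·4πr² = Q_enc/ε₀.
E = k|Q_enc|/r² = (8.99×10^9)(6.381e-5)/(0.476)² = 2.53e6 N/C.

|E| = 2.53×10^6 V/m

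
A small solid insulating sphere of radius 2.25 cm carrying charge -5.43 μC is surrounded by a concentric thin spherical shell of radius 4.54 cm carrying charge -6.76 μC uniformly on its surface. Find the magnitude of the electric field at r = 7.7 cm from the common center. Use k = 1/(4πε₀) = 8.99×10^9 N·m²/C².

1.85e7 N/C

By spherical symmetry E is radial; choose a Gaussian sphere of radius r = 7.7 cm (r > 4.54 cm, enclosing both).
Q_enc = (-5.43 μC) + (-6.76 μC) = -1.219e-5 C.
Applying ∮E·dA = Q_enc/ε₀ with Φ = E(4πr²):
E = k|Q_enc|/r² = (8.99×10^9)(1.219×10^-5)/(0.077)² = 1.85×10^7 N/C.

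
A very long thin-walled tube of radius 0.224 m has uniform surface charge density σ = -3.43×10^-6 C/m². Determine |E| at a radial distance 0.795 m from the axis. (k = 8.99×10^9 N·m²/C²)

|E| ≈ 1.09×10^5 N/C

Coaxial Gaussian cylinder, radius r = 0.795 m, length L (r > 0.224 m).
The whole shell is enclosed: λ_enc = σ·2πR = (-3.43×10^-6)·2π·(0.224) = -4.827e-6 C/m.
Gauss's law: E·2πrL = λ_enc L/ε₀.
E = 2k|λ_enc|/r = 2(8.99×10^9)(4.827×10^-6)/(0.795) = 1.09×10^5 N/C.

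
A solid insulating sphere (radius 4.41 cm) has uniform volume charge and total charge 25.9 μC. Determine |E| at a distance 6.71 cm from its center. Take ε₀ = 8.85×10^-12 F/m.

|E| ≈ 5.17×10^7 N/C

Use a concentric Gaussian sphere at r = 6.71 cm (r > R, so the entire charge is enclosed).
Q_enc = 25.9 μC = 2.59×10^-5 C.
Applying ∮E·dA = Q_enc/ε₀ with Φ = E(4πr²):
E = |Q_enc|/(4πε₀r²) = (2.59e-5)/(4π·8.85×10^-12·(0.0671)²) = 5.17×10^7 N/C.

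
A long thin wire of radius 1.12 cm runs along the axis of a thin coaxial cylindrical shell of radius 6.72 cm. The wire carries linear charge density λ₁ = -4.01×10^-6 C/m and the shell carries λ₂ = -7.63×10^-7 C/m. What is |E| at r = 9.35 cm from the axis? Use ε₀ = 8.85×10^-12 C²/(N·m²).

|E| = 9.18e5 N/C

By cylindrical symmetry E is radial; use a coaxial Gaussian cylinder of radius 9.35 cm and length L (r > 6.72 cm, enclosing both).
λ_enc = λ₁ + λ₂ = (-4.01×10^-6) + (-7.63×10^-7) = -4.773e-6 C/m.
Since E is radial and uniform over the curved surface, Φ = E·2πrL = Q_enc/ε₀ = λ_enc L/ε₀.
E = |λ_enc|/(2πε₀r) = (4.773×10^-6)/(2π·8.85×10^-12·0.0935) = 9.18×10^5 N/C.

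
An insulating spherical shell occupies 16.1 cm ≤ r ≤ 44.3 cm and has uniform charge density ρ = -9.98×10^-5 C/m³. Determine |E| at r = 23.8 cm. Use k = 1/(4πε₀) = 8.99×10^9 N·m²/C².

E ≈ 6.18e5 V/m

Use a concentric Gaussian sphere at r = 23.8 cm (within the shell material, 16.1 cm < r < 44.3 cm).
Enclosed charge is the volume from a to r: Q_enc = (4π/3)ρ(r³ − a³) = -3.891×10^-6 C.
Gauss's law: E·4πr² = Q_enc/ε₀.
E = k|Q_enc|/r² = (8.99×10^9)(3.891×10^-6)/(0.238)² = 6.18×10^5 N/C.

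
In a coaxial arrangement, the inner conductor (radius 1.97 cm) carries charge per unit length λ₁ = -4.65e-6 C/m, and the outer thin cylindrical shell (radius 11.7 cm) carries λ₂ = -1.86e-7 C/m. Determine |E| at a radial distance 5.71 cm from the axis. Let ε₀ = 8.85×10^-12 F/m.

E ≈ 1.46×10^6 N/C

Choose a coaxial cylinder of radius r = 5.71 cm (arbitrary length L) as the Gaussian surface (between the conductors, 1.97 cm < r < 11.7 cm).
The shell at 11.7 cm lies outside the Gaussian surface, so λ_enc = λ₁ = -4.65e-6 C/m.
By Gauss's law (flux through the curved wall only), E·2πrL = λ_enc L/ε₀.
E = |λ_enc|/(2πε₀r) = (4.65×10^-6)/(2π·8.85×10^-12·0.0571) = 1.46×10^6 N/C.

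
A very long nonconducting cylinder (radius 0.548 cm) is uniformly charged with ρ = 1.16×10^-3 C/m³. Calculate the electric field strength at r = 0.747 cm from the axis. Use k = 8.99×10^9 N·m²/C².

E ≈ 2.63×10^5 N/C

By cylindrical symmetry E is radial; use a coaxial Gaussian cylinder of radius 0.747 cm and length L (r > 0.548 cm, full cross-section enclosed).
λ_enc = ρ·πR² = (1.16×10^-3)π(0.00548)² = 1.094e-7 C/m.
By Gauss's law (flux through the curved wall only), E·2πrL = λ_enc L/ε₀.
E = 2k|λ_enc|/r = 2(8.99×10^9)(1.094×10^-7)/(0.00747) = 2.63×10^5 N/C.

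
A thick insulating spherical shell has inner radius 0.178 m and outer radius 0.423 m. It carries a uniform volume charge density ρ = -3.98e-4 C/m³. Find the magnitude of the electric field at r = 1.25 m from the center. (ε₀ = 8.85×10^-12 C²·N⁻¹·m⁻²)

E = 6.72e5 V/m

Use a concentric Gaussian sphere at r = 1.25 m (r > 0.423 m, enclosing the whole shell).
Q_enc = ρ·(4π/3)(b³ − a³) = (-3.98e-4)·(4π/3)·((0.423)³ − (0.178)³) = -1.168e-4 C.
By Gauss's law, ∮E·dA = E·4πr² = Q_enc/ε₀.
E = |Q_enc|/(4πε₀r²) = (1.168e-4)/(4π·8.85×10^-12·(1.25)²) = 6.72×10^5 N/C.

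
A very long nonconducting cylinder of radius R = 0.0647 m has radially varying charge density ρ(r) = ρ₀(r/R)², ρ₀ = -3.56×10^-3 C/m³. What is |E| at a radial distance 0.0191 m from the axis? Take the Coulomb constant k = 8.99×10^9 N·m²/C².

Coaxial Gaussian cylinder, radius r = 0.0191 m, length L (r < R).
Integrating ρ over the cross-section to radius r: λ_enc = (2πρ₀/R²) ∫₀^r r'^3 dr' = 2πρ₀ r^4/(4·R²) = -1.778×10^-7 C/m.
Applying ∮E·dA = Q_enc/ε₀ with the end caps contributing no flux:
E = 2k|λ_enc|/r = 2(8.99×10^9)(1.778×10^-7)/(0.0191) = 1.67e5 N/C.

E = 1.67×10^5 N/C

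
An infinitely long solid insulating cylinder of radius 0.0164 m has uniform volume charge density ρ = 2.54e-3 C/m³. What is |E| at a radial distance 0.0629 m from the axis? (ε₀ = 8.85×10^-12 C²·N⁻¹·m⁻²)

Take a coaxial cylindrical Gaussian surface of radius r = 0.0629 m and length L (r > 0.0164 m, full cross-section enclosed).
λ_enc = ρ·πR² = (2.54×10^-3)π(0.0164)² = 2.146×10^-6 C/m.
By Gauss's law (flux through the curved wall only), E·2πrL = λ_enc L/ε₀.
E = |λ_enc|/(2πε₀r) = (2.146×10^-6)/(2π·8.85×10^-12·0.0629) = 6.14×10^5 N/C.

|E| ≈ 6.14×10^5 N/C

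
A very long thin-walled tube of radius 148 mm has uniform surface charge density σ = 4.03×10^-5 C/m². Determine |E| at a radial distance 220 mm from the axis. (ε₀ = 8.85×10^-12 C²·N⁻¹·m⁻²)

E = 3.06×10^6 V/m

Choose a coaxial cylinder of radius r = 220 mm (arbitrary length L) as the Gaussian surface (r > 148 mm).
The whole shell is enclosed: λ_enc = σ·2πR = (4.03e-5)·2π·(0.148) = 3.748×10^-5 C/m.
By Gauss's law (flux through the curved wall only), E·2πrL = λ_enc L/ε₀.
E = |λ_enc|/(2πε₀r) = (3.748e-5)/(2π·8.85×10^-12·0.22) = 3.06×10^6 N/C.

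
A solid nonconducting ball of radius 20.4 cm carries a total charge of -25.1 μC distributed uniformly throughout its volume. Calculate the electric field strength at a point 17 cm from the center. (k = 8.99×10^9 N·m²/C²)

By spherical symmetry E is radial; choose a Gaussian sphere of radius r = 17 cm (r < R).
Only the charge within r is enclosed: Q_enc = Q·(r/R)³ = (-25.1 μC)·(17 cm/20.4 cm)³ = -1.453×10^-5 C.
Applying ∮E·dA = Q_enc/ε₀ with Φ = E(4πr²):
E = k|Q_enc|/r² = (8.99×10^9)(1.453×10^-5)/(0.17)² = 4.52e6 N/C.

4.52×10^6 V/m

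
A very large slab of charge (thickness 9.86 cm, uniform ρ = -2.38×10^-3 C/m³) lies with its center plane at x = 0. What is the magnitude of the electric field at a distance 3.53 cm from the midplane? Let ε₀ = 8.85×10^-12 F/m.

By symmetry E is perpendicular to the slab. A Gaussian pillbox from −3.53 cm to +3.53 cm (face area A) lies entirely within the slab.
Q_enc = ρ·(2x)·A and flux = 2EA, so 2EA = 2ρxA/ε₀ ⇒ E = |ρ|x/ε₀.
E = (2.38×10^-3)(0.0353)/(8.85×10^-12) = 9.49×10^6 N/C.

E ≈ 9.49×10^6 N/C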